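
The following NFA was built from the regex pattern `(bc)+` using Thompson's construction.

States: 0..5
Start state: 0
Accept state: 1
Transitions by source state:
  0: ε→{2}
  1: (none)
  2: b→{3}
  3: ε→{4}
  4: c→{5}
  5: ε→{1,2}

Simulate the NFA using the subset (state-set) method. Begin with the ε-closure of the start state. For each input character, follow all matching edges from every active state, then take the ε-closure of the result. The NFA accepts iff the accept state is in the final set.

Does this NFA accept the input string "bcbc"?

S₀ = ε-closure({0}) = {0,2}
'b' @ 1: {3,4}
'c' @ 2: {1,2,5}  ✓accept
'b' @ 3: {3,4}
'c' @ 4: {1,2,5}  ✓accept
end set {1,2,5} — state 1 in

Answer: ACCEPT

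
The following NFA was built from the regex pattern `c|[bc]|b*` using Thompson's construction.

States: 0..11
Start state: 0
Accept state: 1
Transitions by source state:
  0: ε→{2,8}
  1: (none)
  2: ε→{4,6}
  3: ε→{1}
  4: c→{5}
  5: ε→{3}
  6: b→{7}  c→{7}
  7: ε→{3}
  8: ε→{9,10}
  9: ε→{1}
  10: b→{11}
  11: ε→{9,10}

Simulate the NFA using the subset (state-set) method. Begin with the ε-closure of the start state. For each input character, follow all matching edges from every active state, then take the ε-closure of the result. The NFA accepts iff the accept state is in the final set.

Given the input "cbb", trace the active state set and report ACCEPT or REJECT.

Answer: REJECT

Trace:
S₀ = ε-closure({0}) = {0,1,2,4,6,8,9,10}
'c' @ 1: {1,3,5,7}  ✓accept
'b' @ 2: {}  — state set empty
rest 'b' ignored (set empty)
after full input: {}  (accept=1 not in)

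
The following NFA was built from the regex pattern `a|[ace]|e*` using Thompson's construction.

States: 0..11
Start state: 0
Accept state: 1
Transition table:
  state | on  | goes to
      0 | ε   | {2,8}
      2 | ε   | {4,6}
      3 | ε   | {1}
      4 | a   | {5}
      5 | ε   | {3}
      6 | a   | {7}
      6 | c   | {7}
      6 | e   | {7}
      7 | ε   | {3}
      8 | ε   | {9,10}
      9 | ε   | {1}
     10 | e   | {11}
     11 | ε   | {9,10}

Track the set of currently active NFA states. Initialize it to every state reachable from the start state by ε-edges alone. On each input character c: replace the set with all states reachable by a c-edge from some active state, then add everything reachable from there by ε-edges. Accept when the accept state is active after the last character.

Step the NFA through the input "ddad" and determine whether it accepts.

Answer: REJECT

Steps:
initial (ε-close {0}): {0,1,2,4,6,8,9,10}
'd' @ 1: {}  — no active states
rest 'dad' ignored (set empty)
end set {} — state 1 not in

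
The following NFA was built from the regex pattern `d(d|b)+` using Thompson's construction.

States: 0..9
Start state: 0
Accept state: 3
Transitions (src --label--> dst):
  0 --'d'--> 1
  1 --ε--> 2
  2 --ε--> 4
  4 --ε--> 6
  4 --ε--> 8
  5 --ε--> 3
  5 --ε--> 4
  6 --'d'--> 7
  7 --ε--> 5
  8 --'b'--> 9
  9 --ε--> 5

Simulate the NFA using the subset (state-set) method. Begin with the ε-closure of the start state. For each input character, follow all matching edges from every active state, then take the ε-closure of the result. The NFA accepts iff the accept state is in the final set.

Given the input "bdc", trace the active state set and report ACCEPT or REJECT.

Answer: REJECT

Derivation:
S₀ = ε-closure({0}) = {0}
'b' @ 1: {}  — state set empty
rest 'dc' ignored (set empty)
final: {}; accept 3 not in set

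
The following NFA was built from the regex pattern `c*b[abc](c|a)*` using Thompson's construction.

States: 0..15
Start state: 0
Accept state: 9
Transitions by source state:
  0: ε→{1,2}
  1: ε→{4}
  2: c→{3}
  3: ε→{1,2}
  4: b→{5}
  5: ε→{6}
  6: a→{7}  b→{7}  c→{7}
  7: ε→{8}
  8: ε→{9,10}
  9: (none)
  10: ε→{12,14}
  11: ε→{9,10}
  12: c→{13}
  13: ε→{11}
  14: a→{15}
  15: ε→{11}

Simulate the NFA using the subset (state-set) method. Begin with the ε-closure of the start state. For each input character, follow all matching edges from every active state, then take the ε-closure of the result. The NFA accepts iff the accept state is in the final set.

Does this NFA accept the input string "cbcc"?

initial (ε-close {0}): {0,1,2,4}
'c' @ 1: {1,2,3,4}
'b' @ 2: {5,6}
'c' @ 3: {7,8,9,10,12,14}  [accepting]
'c' @ 4: {9,10,11,12,13,14}  [accepting]
end set {9,10,11,12,13,14} — state 9 in

Answer: ACCEPT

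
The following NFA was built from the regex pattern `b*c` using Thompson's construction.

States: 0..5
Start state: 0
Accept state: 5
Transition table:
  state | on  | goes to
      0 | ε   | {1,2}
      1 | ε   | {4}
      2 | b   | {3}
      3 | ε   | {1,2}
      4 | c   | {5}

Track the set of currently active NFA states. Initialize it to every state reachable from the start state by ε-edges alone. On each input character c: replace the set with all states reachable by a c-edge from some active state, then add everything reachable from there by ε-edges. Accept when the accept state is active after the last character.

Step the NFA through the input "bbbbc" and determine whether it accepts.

start: ε-closure({0}) = {0,1,2,4}
'b' @ 1: {1,2,3,4}
'b' @ 2: {1,2,3,4}
'b' @ 3: {1,2,3,4}
'b' @ 4: {1,2,3,4}
'c' @ 5: {5}  [accepting]
end set {5} — state 5 in

Answer: ACCEPT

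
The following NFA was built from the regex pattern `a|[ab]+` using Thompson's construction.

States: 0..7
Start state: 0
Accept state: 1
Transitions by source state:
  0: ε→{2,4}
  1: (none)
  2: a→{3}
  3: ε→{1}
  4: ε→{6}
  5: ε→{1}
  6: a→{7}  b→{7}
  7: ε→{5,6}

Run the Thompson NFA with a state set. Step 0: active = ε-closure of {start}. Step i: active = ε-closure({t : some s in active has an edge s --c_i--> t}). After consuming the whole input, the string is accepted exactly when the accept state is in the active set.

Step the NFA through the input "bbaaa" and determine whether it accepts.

Answer: ACCEPT

Trace:
S₀ = ε-closure({0}) = {0,2,4,6}
'b' @ 1: {1,5,6,7}  (accept∈set)
'b' @ 2: {1,5,6,7}  (accept∈set)
'a' @ 3: {1,5,6,7}  (accept∈set)
'a' @ 4: {1,5,6,7}  (accept∈set)
'a' @ 5: {1,5,6,7}  (accept∈set)
final: {1,5,6,7}; accept 1 in set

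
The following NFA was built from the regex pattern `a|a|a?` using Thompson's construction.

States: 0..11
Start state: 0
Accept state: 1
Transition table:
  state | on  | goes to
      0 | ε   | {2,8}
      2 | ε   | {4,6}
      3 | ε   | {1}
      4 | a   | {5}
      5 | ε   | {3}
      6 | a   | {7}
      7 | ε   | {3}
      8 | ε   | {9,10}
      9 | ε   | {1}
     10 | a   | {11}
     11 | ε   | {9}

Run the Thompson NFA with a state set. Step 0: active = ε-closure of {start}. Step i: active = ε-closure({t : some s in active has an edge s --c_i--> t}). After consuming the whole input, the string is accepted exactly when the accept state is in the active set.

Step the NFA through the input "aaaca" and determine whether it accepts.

start: ε-closure({0}) = {0,1,2,4,6,8,9,10}
'a' @ 1: {1,3,5,7,9,11}  (accept∈set)
'a' @ 2: {}  — state set empty
rest 'aca' ignored (set empty)
end set {} — state 1 not in

Answer: REJECT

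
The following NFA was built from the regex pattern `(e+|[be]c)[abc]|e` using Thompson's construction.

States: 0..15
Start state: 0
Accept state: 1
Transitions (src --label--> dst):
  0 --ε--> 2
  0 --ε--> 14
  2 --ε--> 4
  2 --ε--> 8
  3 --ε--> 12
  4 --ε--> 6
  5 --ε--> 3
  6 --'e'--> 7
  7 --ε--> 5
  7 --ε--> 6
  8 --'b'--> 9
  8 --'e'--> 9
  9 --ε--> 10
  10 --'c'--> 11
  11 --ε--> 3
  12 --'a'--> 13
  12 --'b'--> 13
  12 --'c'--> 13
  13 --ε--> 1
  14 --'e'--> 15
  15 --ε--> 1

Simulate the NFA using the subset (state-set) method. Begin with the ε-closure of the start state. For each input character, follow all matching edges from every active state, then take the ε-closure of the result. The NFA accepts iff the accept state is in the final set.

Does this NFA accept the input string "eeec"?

Answer: ACCEPT

Derivation:
S₀ = ε-closure({0}) = {0,2,4,6,8,14}
'e' @ 1: {1,3,5,6,7,9,10,12,15}  (accept∈set)
'e' @ 2: {3,5,6,7,12}
'e' @ 3: {3,5,6,7,12}
'c' @ 4: {1,13}  (accept∈set)
final: {1,13}; accept 1 in set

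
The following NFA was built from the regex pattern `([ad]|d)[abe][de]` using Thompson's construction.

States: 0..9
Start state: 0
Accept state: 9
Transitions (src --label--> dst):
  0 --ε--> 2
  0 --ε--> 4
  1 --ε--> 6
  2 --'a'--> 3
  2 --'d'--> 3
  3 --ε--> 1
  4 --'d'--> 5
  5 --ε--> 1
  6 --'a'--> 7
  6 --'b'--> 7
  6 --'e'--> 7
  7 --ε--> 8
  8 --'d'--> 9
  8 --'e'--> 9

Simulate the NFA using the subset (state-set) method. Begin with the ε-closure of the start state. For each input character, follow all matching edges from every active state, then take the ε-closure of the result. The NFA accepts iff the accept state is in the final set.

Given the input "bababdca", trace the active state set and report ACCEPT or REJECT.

Answer: REJECT

Trace:
S₀ = ε-closure({0}) = {0,2,4}
'b' @ 1: {}  — dead — no transitions
rest 'ababdca' ignored (set empty)
final: {}; accept 9 not in set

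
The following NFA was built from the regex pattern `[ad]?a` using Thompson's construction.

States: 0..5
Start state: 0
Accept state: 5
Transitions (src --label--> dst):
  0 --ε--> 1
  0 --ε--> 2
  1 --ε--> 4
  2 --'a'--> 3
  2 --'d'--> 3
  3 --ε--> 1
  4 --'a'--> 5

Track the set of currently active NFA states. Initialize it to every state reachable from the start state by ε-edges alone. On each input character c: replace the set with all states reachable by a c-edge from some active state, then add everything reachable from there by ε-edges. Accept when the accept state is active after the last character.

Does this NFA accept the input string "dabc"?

initial (ε-close {0}): {0,1,2,4}
'd' @ 1: {1,3,4}
'a' @ 2: {5}  (accept∈set)
'b' @ 3: {}  — dead — no transitions
rest 'c' ignored (set empty)
end set {} — state 5 not in

Answer: REJECT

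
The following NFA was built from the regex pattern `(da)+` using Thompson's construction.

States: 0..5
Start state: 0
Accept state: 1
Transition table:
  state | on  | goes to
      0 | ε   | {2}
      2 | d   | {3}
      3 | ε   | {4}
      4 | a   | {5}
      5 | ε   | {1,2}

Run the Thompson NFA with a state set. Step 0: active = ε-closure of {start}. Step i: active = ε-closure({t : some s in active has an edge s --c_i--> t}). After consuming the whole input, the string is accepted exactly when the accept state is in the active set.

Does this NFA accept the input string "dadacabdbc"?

initial (ε-close {0}): {0,2}
'd' @ 1: {3,4}
'a' @ 2: {1,2,5}  (accept∈set)
'd' @ 3: {3,4}
'a' @ 4: {1,2,5}  (accept∈set)
'c' @ 5: {}  — no active states
rest 'abdbc' ignored (set empty)
after full input: {}  (accept=1 not in)

Answer: REJECT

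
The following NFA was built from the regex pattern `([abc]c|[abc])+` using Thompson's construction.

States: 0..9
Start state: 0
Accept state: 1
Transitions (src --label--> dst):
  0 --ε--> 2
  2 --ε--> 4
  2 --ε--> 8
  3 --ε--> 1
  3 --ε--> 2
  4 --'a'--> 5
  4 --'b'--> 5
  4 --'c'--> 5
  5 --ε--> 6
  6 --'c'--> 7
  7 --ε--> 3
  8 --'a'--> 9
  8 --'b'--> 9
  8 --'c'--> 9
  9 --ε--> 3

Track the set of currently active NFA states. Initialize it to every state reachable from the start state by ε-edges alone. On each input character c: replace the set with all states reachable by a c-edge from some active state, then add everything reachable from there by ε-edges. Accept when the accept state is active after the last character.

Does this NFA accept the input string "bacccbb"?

Answer: ACCEPT

Trace:
S₀ = ε-closure({0}) = {0,2,4,8}
'b' @ 1: {1,2,3,4,5,6,8,9}  (accept∈set)
'a' @ 2: {1,2,3,4,5,6,8,9}  (accept∈set)
'c' @ 3: {1,2,3,4,5,6,7,8,9}  (accept∈set)
'c' @ 4: {1,2,3,4,5,6,7,8,9}  (accept∈set)
'c' @ 5: {1,2,3,4,5,6,7,8,9}  (accept∈set)
'b' @ 6: {1,2,3,4,5,6,8,9}  (accept∈set)
'b' @ 7: {1,2,3,4,5,6,8,9}  (accept∈set)
after full input: {1,2,3,4,5,6,8,9}  (accept=1 in)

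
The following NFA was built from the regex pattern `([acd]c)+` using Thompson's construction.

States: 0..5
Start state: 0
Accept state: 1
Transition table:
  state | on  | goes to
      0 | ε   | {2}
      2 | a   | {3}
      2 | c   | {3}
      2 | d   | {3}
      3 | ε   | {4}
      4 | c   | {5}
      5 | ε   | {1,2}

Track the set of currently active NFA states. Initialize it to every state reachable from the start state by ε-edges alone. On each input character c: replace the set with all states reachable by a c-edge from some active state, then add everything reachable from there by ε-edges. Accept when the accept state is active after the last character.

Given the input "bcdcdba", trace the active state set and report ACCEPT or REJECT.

start: ε-closure({0}) = {0,2}
'b' @ 1: {}  — dead — no transitions
rest 'cdcdba' ignored (set empty)
end set {} — state 1 not in

Answer: REJECT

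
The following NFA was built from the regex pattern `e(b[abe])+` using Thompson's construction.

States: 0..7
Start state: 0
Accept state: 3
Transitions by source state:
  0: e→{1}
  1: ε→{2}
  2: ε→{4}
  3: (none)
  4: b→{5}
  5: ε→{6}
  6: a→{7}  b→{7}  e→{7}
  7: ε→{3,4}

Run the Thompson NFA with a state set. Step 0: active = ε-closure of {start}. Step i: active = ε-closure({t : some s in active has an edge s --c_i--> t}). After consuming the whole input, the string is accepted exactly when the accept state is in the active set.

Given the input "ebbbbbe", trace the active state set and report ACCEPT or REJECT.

start: ε-closure({0}) = {0}
'e' @ 1: {1,2,4}
'b' @ 2: {5,6}
'b' @ 3: {3,4,7}  (accept∈set)
'b' @ 4: {5,6}
'b' @ 5: {3,4,7}  (accept∈set)
'b' @ 6: {5,6}
'e' @ 7: {3,4,7}  (accept∈set)
end set {3,4,7} — state 3 in

Answer: ACCEPT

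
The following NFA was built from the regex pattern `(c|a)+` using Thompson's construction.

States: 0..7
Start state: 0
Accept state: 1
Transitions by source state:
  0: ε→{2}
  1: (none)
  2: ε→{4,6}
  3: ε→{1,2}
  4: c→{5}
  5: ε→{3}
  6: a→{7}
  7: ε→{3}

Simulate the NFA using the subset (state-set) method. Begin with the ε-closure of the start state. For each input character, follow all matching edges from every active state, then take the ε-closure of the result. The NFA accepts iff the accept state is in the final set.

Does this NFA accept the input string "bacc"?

Answer: REJECT

Trace:
S₀ = ε-closure({0}) = {0,2,4,6}
'b' @ 1: {}  — state set empty
rest 'acc' ignored (set empty)
end set {} — state 1 not in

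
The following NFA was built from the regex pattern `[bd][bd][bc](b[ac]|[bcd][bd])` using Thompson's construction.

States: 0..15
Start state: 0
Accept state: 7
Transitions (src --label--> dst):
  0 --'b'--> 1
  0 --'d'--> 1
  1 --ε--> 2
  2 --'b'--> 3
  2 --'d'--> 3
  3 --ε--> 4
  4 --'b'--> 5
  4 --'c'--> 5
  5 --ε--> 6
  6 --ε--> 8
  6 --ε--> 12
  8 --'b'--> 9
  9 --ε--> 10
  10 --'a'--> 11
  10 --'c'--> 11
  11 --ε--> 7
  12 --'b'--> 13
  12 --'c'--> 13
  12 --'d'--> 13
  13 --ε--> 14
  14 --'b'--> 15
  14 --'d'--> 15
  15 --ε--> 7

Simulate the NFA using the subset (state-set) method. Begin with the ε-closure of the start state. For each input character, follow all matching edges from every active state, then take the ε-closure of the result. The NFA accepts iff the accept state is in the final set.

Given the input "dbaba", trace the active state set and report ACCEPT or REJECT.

Answer: REJECT

Steps:
start: ε-closure({0}) = {0}
'd' @ 1: {1,2}
'b' @ 2: {3,4}
'a' @ 3: {}  — no active states
rest 'ba' ignored (set empty)
final: {}; accept 7 not in set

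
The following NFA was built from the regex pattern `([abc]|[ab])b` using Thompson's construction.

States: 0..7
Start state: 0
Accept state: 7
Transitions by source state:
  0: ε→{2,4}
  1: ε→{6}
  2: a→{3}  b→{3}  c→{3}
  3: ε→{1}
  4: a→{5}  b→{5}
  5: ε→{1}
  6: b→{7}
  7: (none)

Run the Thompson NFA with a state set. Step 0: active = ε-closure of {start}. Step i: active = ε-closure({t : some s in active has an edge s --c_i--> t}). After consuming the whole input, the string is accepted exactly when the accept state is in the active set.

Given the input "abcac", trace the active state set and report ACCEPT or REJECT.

Answer: REJECT

Trace:
start: ε-closure({0}) = {0,2,4}
'a' @ 1: {1,3,5,6}
'b' @ 2: {7}  (accept∈set)
'c' @ 3: {}  — state set empty
rest 'ac' ignored (set empty)
final: {}; accept 7 not in set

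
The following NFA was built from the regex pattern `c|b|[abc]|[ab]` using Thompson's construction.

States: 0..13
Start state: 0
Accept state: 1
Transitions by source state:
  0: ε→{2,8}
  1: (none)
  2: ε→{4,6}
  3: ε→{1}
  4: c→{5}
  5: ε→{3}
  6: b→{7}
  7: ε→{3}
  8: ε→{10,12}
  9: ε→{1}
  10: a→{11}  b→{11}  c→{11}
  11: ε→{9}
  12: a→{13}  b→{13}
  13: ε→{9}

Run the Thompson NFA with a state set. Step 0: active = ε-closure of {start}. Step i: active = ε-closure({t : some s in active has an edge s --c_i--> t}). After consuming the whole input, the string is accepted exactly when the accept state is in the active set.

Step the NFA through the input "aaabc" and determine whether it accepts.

Answer: REJECT

Derivation:
S₀ = ε-closure({0}) = {0,2,4,6,8,10,12}
'a' @ 1: {1,9,11,13}  (accept∈set)
'a' @ 2: {}  — state set empty
rest 'abc' ignored (set empty)
after full input: {}  (accept=1 not in)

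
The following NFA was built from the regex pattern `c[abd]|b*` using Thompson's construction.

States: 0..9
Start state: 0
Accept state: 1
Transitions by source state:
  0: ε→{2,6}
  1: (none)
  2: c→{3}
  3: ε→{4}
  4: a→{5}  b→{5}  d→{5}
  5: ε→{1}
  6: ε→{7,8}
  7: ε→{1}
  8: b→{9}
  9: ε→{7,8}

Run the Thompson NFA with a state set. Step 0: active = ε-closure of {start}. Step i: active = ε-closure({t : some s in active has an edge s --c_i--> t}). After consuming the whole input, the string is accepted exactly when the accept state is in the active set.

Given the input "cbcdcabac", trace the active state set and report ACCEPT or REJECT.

initial (ε-close {0}): {0,1,2,6,7,8}
'c' @ 1: {3,4}
'b' @ 2: {1,5}  ✓accept
'c' @ 3: {}  — dead — no transitions
rest 'dcabac' ignored (set empty)
end set {} — state 1 not in

Answer: REJECT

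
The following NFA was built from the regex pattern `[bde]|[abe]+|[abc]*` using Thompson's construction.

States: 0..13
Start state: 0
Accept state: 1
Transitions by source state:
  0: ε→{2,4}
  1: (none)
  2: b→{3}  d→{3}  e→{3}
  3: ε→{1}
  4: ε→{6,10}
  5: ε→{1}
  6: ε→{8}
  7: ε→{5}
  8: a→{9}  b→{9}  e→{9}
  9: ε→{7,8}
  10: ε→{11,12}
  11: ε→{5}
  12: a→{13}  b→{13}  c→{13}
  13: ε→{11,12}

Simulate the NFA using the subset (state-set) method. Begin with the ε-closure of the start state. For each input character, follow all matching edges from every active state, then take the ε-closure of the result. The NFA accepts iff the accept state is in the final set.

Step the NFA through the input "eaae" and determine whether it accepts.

Answer: ACCEPT

Steps:
start: ε-closure({0}) = {0,1,2,4,5,6,8,10,11,12}
'e' @ 1: {1,3,5,7,8,9}  [accepting]
'a' @ 2: {1,5,7,8,9}  [accepting]
'a' @ 3: {1,5,7,8,9}  [accepting]
'e' @ 4: {1,5,7,8,9}  [accepting]
end set {1,5,7,8,9} — state 1 in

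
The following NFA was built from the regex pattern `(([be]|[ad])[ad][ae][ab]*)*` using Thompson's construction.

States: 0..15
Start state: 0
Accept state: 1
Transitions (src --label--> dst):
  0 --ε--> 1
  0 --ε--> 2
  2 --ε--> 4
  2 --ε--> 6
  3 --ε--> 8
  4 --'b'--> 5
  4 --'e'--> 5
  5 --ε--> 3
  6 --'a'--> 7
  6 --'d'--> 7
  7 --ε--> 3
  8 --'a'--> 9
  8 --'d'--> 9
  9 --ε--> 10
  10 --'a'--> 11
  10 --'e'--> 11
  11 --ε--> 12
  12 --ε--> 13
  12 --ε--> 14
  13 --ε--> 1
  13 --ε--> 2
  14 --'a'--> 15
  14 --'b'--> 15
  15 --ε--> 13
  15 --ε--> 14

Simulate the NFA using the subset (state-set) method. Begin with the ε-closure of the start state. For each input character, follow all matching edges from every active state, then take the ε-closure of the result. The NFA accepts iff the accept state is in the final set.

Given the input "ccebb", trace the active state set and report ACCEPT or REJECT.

Answer: REJECT

Steps:
S₀ = ε-closure({0}) = {0,1,2,4,6}
'c' @ 1: {}  — state set empty
rest 'cebb' ignored (set empty)
after full input: {}  (accept=1 not in)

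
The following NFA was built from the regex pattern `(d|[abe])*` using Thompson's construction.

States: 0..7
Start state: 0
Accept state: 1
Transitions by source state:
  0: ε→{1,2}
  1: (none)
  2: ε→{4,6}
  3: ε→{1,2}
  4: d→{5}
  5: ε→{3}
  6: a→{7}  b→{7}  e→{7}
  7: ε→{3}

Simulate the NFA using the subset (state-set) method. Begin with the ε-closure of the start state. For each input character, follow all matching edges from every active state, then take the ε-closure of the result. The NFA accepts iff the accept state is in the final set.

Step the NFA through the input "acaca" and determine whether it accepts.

start: ε-closure({0}) = {0,1,2,4,6}
'a' @ 1: {1,2,3,4,6,7}  (accept∈set)
'c' @ 2: {}  — no active states
rest 'aca' ignored (set empty)
after full input: {}  (accept=1 not in)

Answer: REJECT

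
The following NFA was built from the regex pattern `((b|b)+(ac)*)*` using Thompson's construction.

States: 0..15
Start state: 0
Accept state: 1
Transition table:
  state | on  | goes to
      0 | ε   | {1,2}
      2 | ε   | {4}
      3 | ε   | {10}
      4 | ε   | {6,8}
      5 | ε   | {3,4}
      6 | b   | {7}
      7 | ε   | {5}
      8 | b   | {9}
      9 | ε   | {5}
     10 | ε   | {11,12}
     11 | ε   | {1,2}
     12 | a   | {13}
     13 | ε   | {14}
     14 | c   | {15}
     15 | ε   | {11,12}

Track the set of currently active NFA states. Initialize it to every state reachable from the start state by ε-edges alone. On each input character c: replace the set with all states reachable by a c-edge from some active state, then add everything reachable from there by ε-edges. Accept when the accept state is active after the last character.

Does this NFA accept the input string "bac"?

Answer: ACCEPT

Trace:
initial (ε-close {0}): {0,1,2,4,6,8}
'b' @ 1: {1,2,3,4,5,6,7,8,9,10,11,12}  [accepting]
'a' @ 2: {13,14}
'c' @ 3: {1,2,4,6,8,11,12,15}  [accepting]
end set {1,2,4,6,8,11,12,15} — state 1 in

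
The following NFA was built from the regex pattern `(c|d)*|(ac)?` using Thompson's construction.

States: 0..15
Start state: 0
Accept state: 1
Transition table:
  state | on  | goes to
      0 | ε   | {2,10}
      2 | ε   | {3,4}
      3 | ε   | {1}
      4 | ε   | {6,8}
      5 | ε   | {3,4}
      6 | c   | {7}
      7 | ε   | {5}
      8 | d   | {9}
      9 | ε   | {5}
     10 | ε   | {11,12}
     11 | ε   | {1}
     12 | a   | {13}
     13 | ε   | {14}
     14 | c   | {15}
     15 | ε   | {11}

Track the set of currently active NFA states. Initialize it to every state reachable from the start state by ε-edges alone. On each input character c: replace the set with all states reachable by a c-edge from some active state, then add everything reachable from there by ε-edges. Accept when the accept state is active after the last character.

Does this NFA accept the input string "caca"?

start: ε-closure({0}) = {0,1,2,3,4,6,8,10,11,12}
'c' @ 1: {1,3,4,5,6,7,8}  ✓accept
'a' @ 2: {}  — no active states
rest 'ca' ignored (set empty)
final: {}; accept 1 not in set

Answer: REJECT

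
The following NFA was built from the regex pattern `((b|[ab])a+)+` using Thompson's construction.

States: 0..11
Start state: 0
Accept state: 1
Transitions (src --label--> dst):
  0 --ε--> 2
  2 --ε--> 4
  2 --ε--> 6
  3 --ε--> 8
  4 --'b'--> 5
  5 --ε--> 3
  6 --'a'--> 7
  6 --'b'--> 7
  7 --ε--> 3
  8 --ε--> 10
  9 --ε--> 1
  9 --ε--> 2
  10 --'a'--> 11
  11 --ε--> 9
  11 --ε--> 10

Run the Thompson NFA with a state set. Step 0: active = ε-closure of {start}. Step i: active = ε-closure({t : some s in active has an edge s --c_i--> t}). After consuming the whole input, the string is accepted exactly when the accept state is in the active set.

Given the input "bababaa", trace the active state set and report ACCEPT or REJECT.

initial (ε-close {0}): {0,2,4,6}
'b' @ 1: {3,5,7,8,10}
'a' @ 2: {1,2,4,6,9,10,11}  ✓accept
'b' @ 3: {3,5,7,8,10}
'a' @ 4: {1,2,4,6,9,10,11}  ✓accept
'b' @ 5: {3,5,7,8,10}
'a' @ 6: {1,2,4,6,9,10,11}  ✓accept
'a' @ 7: {1,2,3,4,6,7,8,9,10,11}  ✓accept
final: {1,2,3,4,6,7,8,9,10,11}; accept 1 in set

Answer: ACCEPT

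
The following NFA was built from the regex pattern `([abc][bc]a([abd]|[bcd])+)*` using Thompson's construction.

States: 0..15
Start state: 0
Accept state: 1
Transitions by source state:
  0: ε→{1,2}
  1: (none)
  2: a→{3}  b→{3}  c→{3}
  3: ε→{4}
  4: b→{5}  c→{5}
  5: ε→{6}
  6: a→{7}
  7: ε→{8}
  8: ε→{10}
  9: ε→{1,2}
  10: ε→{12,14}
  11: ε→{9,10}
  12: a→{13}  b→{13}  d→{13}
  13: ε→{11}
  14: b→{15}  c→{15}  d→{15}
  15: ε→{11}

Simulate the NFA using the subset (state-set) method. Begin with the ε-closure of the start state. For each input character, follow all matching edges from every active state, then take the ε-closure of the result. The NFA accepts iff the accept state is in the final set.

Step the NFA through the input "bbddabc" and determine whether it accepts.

S₀ = ε-closure({0}) = {0,1,2}
'b' @ 1: {3,4}
'b' @ 2: {5,6}
'd' @ 3: {}  — no active states
rest 'dabc' ignored (set empty)
end set {} — state 1 not in

Answer: REJECT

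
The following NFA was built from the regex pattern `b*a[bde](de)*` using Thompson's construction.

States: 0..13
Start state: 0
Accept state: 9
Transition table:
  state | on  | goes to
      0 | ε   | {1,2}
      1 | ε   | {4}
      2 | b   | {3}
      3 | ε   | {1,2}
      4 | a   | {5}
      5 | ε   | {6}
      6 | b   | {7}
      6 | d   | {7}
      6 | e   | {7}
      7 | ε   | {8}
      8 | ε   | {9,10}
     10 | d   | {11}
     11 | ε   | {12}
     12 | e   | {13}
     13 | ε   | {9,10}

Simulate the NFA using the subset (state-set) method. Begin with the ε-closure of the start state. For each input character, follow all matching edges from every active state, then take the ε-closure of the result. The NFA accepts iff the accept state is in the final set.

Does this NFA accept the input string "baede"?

S₀ = ε-closure({0}) = {0,1,2,4}
'b' @ 1: {1,2,3,4}
'a' @ 2: {5,6}
'e' @ 3: {7,8,9,10}  ✓accept
'd' @ 4: {11,12}
'e' @ 5: {9,10,13}  ✓accept
after full input: {9,10,13}  (accept=9 in)

Answer: ACCEPT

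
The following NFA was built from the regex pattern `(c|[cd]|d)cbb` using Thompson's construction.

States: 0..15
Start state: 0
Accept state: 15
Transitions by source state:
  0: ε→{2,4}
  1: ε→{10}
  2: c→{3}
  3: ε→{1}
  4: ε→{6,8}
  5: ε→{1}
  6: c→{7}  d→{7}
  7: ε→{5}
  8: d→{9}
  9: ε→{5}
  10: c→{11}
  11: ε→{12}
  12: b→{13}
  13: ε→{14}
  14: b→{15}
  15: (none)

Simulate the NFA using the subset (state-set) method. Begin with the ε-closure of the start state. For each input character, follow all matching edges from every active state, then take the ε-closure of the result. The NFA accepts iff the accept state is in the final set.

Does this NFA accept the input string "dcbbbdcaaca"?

start: ε-closure({0}) = {0,2,4,6,8}
'd' @ 1: {1,5,7,9,10}
'c' @ 2: {11,12}
'b' @ 3: {13,14}
'b' @ 4: {15}  ✓accept
'b' @ 5: {}  — dead — no transitions
rest 'dcaaca' ignored (set empty)
end set {} — state 15 not in

Answer: REJECT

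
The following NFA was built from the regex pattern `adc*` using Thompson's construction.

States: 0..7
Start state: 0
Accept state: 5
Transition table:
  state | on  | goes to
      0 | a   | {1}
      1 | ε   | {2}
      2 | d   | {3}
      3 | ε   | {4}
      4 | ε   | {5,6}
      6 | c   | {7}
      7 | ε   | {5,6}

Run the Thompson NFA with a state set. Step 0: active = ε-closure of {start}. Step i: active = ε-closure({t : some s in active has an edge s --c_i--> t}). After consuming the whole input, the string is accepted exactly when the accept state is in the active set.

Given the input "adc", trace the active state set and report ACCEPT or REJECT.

Answer: ACCEPT

Trace:
S₀ = ε-closure({0}) = {0}
'a' @ 1: {1,2}
'd' @ 2: {3,4,5,6}  (accept∈set)
'c' @ 3: {5,6,7}  (accept∈set)
final: {5,6,7}; accept 5 in set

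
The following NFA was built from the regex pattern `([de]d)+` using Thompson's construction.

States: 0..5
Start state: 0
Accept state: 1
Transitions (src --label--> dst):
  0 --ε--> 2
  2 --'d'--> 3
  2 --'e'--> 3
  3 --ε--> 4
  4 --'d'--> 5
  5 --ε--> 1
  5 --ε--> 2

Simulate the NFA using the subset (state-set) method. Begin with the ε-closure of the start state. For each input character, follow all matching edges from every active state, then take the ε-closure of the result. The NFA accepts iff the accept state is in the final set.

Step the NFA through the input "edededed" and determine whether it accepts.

start: ε-closure({0}) = {0,2}
'e' @ 1: {3,4}
'd' @ 2: {1,2,5}  ✓accept
'e' @ 3: {3,4}
'd' @ 4: {1,2,5}  ✓accept
'e' @ 5: {3,4}
'd' @ 6: {1,2,5}  ✓accept
'e' @ 7: {3,4}
'd' @ 8: {1,2,5}  ✓accept
after full input: {1,2,5}  (accept=1 in)

Answer: ACCEPT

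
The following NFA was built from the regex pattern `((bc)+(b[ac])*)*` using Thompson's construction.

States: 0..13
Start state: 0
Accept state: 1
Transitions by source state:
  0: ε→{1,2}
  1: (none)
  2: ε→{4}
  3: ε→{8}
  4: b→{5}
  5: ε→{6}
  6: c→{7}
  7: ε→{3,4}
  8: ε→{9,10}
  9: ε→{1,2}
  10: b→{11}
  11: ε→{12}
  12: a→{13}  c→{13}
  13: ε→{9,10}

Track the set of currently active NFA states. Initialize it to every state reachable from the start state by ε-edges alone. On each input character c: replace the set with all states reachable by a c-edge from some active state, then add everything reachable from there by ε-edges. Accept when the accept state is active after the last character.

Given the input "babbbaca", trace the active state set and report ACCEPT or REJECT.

Answer: REJECT

Trace:
S₀ = ε-closure({0}) = {0,1,2,4}
'b' @ 1: {5,6}
'a' @ 2: {}  — state set empty
rest 'bbbaca' ignored (set empty)
after full input: {}  (accept=1 not in)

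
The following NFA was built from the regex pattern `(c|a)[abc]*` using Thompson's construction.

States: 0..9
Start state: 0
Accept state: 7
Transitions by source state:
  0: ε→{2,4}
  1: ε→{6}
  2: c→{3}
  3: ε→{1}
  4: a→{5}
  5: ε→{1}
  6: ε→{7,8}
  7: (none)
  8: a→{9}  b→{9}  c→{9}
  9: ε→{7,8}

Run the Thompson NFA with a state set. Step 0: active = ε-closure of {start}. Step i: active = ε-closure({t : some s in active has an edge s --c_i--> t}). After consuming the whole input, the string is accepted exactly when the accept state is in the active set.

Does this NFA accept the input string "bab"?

S₀ = ε-closure({0}) = {0,2,4}
'b' @ 1: {}  — dead — no transitions
rest 'ab' ignored (set empty)
end set {} — state 7 not in

Answer: REJECT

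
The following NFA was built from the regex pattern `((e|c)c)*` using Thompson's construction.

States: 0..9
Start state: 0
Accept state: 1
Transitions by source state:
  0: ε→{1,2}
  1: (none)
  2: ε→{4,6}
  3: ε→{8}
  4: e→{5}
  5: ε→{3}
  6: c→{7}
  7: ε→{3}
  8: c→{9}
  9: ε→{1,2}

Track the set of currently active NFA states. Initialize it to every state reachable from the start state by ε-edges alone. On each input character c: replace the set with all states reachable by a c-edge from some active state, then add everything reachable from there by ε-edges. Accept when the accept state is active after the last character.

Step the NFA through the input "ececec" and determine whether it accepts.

initial (ε-close {0}): {0,1,2,4,6}
'e' @ 1: {3,5,8}
'c' @ 2: {1,2,4,6,9}  ✓accept
'e' @ 3: {3,5,8}
'c' @ 4: {1,2,4,6,9}  ✓accept
'e' @ 5: {3,5,8}
'c' @ 6: {1,2,4,6,9}  ✓accept
after full input: {1,2,4,6,9}  (accept=1 in)

Answer: ACCEPT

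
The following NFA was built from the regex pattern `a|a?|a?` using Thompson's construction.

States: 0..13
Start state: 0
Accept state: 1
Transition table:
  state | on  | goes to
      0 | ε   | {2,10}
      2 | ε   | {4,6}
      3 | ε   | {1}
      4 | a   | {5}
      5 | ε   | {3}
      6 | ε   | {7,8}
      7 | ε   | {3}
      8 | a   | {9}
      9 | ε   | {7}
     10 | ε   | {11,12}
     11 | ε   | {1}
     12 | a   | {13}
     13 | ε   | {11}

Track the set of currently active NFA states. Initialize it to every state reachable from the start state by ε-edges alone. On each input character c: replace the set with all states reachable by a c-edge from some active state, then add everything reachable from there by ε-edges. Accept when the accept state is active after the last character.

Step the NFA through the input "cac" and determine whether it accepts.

start: ε-closure({0}) = {0,1,2,3,4,6,7,8,10,11,12}
'c' @ 1: {}  — state set empty
rest 'ac' ignored (set empty)
final: {}; accept 1 not in set

Answer: REJECT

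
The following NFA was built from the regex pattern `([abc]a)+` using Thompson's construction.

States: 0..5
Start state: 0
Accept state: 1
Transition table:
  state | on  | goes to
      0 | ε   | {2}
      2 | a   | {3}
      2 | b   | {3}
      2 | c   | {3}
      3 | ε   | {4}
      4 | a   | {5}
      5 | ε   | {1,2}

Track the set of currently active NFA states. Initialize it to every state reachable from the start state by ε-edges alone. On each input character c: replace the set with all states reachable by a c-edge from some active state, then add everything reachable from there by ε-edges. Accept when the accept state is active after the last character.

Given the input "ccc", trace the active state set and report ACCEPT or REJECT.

Answer: REJECT

Trace:
initial (ε-close {0}): {0,2}
'c' @ 1: {3,4}
'c' @ 2: {}  — no active states
rest 'c' ignored (set empty)
end set {} — state 1 not in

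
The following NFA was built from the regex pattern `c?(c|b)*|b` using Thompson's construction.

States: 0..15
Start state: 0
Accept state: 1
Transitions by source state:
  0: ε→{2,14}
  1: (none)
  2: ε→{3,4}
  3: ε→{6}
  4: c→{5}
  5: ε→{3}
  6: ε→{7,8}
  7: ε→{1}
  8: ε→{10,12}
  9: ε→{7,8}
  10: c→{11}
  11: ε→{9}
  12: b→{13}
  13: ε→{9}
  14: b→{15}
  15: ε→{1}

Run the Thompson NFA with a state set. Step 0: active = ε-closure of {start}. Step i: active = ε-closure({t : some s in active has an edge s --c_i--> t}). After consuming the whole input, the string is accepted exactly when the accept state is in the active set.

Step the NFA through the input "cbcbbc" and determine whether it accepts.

initial (ε-close {0}): {0,1,2,3,4,6,7,8,10,12,14}
'c' @ 1: {1,3,5,6,7,8,9,10,11,12}  (accept∈set)
'b' @ 2: {1,7,8,9,10,12,13}  (accept∈set)
'c' @ 3: {1,7,8,9,10,11,12}  (accept∈set)
'b' @ 4: {1,7,8,9,10,12,13}  (accept∈set)
'b' @ 5: {1,7,8,9,10,12,13}  (accept∈set)
'c' @ 6: {1,7,8,9,10,11,12}  (accept∈set)
final: {1,7,8,9,10,11,12}; accept 1 in set

Answer: ACCEPT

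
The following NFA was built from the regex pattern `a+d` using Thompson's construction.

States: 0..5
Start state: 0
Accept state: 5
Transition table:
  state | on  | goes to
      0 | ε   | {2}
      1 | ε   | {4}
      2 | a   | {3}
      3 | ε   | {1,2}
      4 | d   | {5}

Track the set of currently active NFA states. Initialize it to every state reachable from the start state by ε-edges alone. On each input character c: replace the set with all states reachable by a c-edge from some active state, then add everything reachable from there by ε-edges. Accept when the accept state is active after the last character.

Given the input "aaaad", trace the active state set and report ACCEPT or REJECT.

Answer: ACCEPT

Steps:
start: ε-closure({0}) = {0,2}
'a' @ 1: {1,2,3,4}
'a' @ 2: {1,2,3,4}
'a' @ 3: {1,2,3,4}
'a' @ 4: {1,2,3,4}
'd' @ 5: {5}  ✓accept
end set {5} — state 5 in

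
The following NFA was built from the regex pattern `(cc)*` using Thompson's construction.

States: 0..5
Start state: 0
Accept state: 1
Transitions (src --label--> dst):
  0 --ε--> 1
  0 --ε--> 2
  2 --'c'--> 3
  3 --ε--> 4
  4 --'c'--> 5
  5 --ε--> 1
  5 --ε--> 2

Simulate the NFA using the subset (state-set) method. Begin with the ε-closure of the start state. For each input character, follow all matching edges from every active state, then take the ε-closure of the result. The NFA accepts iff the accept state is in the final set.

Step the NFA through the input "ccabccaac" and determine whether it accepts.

Answer: REJECT

Derivation:
S₀ = ε-closure({0}) = {0,1,2}
'c' @ 1: {3,4}
'c' @ 2: {1,2,5}  (accept∈set)
'a' @ 3: {}  — state set empty
rest 'bccaac' ignored (set empty)
end set {} — state 1 not in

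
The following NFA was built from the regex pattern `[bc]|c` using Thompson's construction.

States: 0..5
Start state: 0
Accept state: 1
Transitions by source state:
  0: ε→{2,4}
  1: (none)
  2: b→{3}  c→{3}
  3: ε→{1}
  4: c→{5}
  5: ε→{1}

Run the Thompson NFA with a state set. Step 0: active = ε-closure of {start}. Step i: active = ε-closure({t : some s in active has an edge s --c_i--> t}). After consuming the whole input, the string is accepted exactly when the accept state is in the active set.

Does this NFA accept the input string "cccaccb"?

initial (ε-close {0}): {0,2,4}
'c' @ 1: {1,3,5}  ✓accept
'c' @ 2: {}  — state set empty
rest 'caccb' ignored (set empty)
end set {} — state 1 not in

Answer: REJECT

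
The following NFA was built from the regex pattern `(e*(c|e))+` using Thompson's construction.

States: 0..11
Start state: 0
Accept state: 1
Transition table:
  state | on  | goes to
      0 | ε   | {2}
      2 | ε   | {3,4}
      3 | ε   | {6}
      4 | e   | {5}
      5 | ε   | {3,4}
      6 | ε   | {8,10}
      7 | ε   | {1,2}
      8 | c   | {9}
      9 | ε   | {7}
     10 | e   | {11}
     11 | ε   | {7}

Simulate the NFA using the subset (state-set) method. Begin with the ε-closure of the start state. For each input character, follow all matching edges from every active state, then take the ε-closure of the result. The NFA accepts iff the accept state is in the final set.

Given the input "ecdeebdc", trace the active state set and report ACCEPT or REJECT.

S₀ = ε-closure({0}) = {0,2,3,4,6,8,10}
'e' @ 1: {1,2,3,4,5,6,7,8,10,11}  ✓accept
'c' @ 2: {1,2,3,4,6,7,8,9,10}  ✓accept
'd' @ 3: {}  — no active states
rest 'eebdc' ignored (set empty)
end set {} — state 1 not in

Answer: REJECT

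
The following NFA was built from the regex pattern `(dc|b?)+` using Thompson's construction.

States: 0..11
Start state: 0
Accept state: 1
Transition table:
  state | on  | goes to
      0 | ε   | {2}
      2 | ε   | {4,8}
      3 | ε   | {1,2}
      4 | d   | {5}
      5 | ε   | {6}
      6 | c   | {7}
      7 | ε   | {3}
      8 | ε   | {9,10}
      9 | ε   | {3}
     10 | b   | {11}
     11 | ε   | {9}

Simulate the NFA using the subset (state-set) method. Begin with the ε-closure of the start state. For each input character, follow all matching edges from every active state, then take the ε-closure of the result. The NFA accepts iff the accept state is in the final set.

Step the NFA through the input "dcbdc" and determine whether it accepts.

Answer: ACCEPT

Trace:
initial (ε-close {0}): {0,1,2,3,4,8,9,10}
'd' @ 1: {5,6}
'c' @ 2: {1,2,3,4,7,8,9,10}  (accept∈set)
'b' @ 3: {1,2,3,4,8,9,10,11}  (accept∈set)
'd' @ 4: {5,6}
'c' @ 5: {1,2,3,4,7,8,9,10}  (accept∈set)
after full input: {1,2,3,4,7,8,9,10}  (accept=1 in)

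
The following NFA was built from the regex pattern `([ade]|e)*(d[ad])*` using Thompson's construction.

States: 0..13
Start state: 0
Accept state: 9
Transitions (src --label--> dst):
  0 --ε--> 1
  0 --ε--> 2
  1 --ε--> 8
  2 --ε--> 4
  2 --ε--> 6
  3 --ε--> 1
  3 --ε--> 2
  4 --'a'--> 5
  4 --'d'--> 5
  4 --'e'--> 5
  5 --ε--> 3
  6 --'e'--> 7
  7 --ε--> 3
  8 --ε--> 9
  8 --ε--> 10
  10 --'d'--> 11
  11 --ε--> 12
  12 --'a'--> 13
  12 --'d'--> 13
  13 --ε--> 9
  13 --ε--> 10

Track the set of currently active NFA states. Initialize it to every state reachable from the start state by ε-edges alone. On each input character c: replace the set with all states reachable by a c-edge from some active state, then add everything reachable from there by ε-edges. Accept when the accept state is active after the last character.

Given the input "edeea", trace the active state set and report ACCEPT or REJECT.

Answer: ACCEPT

Derivation:
S₀ = ε-closure({0}) = {0,1,2,4,6,8,9,10}
'e' @ 1: {1,2,3,4,5,6,7,8,9,10}  (accept∈set)
'd' @ 2: {1,2,3,4,5,6,8,9,10,11,12}  (accept∈set)
'e' @ 3: {1,2,3,4,5,6,7,8,9,10}  (accept∈set)
'e' @ 4: {1,2,3,4,5,6,7,8,9,10}  (accept∈set)
'a' @ 5: {1,2,3,4,5,6,8,9,10}  (accept∈set)
after full input: {1,2,3,4,5,6,8,9,10}  (accept=9 in)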